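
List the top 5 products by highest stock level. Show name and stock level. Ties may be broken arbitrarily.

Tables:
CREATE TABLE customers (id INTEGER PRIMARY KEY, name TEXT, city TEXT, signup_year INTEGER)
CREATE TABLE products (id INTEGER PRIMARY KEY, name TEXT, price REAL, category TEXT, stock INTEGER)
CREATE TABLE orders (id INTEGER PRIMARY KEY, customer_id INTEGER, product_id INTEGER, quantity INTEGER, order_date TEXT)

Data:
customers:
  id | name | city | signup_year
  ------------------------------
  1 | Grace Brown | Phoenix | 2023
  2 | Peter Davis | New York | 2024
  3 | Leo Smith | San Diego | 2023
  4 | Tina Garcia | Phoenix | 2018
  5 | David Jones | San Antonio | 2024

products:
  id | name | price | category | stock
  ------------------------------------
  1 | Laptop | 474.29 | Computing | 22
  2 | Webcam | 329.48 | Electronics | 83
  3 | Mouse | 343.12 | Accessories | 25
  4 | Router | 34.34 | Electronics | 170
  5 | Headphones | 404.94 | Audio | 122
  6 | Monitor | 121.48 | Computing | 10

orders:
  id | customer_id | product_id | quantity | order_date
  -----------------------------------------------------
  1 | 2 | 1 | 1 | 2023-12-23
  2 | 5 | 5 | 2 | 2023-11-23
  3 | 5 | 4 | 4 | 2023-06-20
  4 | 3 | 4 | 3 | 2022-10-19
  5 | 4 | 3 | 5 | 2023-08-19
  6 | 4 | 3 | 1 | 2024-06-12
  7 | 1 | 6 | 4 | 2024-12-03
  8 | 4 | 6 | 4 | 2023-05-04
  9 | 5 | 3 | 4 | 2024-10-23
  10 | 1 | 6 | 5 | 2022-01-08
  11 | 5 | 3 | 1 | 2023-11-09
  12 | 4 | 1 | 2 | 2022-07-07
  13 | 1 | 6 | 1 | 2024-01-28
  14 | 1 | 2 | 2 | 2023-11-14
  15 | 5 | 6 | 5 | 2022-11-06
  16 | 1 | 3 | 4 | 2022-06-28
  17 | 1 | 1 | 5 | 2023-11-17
SELECT name, stock FROM products ORDER BY stock DESC LIMIT 5

Execution result:
name | stock
Router | 170
Headphones | 122
Webcam | 83
Mouse | 25
Laptop | 22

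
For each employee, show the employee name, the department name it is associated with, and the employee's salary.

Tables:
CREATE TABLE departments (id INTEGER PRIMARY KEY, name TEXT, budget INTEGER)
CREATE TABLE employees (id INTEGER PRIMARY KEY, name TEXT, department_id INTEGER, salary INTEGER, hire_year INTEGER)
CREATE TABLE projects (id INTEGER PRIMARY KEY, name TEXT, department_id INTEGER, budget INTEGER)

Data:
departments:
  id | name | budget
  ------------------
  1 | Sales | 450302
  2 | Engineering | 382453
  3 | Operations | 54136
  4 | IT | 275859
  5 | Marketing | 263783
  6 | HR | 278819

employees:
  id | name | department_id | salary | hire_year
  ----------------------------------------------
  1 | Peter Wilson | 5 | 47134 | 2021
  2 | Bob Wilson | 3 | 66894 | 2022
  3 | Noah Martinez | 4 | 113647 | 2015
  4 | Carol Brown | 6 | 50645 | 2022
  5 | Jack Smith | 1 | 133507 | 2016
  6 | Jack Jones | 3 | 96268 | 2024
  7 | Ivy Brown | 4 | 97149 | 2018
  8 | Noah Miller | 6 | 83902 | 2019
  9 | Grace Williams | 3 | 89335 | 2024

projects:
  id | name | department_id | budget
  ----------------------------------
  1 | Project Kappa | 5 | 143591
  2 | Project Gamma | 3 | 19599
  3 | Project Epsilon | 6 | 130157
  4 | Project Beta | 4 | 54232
SELECT c.name, p.name AS department, c.salary FROM employees c JOIN departments p ON c.department_id = p.id

Execution result:
name | department | salary
Peter Wilson | Marketing | 47134
Bob Wilson | Operations | 66894
Noah Martinez | IT | 113647
Carol Brown | HR | 50645
Jack Smith | Sales | 133507
Jack Jones | Operations | 96268
Ivy Brown | IT | 97149
Noah Miller | HR | 83902
Grace Williams | Operations | 89335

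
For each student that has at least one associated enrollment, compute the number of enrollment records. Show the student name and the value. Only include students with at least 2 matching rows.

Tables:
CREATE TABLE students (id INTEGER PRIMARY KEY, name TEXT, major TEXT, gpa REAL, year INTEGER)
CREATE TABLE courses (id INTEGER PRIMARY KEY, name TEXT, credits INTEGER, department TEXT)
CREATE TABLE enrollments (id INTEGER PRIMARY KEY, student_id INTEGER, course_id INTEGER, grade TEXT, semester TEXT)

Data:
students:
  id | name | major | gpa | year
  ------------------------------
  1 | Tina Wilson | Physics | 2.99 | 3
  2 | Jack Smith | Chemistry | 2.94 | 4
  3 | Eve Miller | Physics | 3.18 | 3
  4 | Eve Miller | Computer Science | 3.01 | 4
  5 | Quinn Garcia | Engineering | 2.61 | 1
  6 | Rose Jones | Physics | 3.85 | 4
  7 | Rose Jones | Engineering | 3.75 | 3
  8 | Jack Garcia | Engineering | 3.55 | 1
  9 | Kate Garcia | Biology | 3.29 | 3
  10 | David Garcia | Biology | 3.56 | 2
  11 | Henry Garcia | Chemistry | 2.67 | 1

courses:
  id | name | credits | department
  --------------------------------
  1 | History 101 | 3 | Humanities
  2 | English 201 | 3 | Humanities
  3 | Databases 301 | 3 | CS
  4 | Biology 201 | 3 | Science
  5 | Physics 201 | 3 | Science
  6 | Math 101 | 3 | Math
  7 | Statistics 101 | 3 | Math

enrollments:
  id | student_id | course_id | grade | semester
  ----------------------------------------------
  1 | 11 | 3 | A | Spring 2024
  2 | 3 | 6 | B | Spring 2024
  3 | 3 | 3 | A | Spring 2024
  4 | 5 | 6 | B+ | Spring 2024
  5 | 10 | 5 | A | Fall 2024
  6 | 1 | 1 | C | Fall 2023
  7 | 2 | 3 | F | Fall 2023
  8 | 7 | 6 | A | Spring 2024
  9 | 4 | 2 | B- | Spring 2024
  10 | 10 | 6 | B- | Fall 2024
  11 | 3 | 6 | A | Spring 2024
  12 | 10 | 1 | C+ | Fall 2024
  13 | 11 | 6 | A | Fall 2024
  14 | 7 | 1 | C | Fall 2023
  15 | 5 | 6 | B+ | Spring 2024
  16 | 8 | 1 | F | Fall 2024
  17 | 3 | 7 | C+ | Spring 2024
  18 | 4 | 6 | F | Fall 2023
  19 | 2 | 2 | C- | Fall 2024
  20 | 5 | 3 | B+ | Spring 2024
SELECT p.name, COUNT(*) AS n FROM enrollments c JOIN students p ON c.student_id = p.id GROUP BY p.id, p.name HAVING COUNT(*) >= 2

Execution result:
name | n
Jack Smith | 2
Eve Miller | 4
Eve Miller | 2
Quinn Garcia | 3
Rose Jones | 2
David Garcia | 3
Henry Garcia | 2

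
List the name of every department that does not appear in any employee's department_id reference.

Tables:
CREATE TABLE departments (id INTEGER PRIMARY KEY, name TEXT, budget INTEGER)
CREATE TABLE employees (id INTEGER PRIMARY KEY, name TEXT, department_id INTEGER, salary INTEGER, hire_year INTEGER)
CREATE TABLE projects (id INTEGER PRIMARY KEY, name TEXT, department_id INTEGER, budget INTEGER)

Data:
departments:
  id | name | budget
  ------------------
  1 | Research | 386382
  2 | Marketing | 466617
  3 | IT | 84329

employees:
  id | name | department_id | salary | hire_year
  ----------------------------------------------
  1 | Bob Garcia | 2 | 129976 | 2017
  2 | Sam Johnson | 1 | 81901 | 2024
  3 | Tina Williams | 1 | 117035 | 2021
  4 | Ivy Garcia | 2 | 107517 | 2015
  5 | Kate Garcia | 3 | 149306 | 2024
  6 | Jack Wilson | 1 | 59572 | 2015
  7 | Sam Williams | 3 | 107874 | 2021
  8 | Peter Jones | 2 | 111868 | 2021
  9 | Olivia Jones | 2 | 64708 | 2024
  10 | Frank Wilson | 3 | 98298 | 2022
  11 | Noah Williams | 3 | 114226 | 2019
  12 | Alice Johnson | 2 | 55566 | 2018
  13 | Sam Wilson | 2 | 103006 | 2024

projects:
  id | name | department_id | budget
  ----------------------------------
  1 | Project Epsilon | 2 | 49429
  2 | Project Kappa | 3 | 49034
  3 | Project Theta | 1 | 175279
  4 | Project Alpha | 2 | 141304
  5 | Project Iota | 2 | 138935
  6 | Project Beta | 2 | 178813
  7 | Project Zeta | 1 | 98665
SELECT p.name FROM departments p LEFT JOIN employees c ON c.department_id = p.id WHERE c.id IS NULL

Execution result:
(no rows)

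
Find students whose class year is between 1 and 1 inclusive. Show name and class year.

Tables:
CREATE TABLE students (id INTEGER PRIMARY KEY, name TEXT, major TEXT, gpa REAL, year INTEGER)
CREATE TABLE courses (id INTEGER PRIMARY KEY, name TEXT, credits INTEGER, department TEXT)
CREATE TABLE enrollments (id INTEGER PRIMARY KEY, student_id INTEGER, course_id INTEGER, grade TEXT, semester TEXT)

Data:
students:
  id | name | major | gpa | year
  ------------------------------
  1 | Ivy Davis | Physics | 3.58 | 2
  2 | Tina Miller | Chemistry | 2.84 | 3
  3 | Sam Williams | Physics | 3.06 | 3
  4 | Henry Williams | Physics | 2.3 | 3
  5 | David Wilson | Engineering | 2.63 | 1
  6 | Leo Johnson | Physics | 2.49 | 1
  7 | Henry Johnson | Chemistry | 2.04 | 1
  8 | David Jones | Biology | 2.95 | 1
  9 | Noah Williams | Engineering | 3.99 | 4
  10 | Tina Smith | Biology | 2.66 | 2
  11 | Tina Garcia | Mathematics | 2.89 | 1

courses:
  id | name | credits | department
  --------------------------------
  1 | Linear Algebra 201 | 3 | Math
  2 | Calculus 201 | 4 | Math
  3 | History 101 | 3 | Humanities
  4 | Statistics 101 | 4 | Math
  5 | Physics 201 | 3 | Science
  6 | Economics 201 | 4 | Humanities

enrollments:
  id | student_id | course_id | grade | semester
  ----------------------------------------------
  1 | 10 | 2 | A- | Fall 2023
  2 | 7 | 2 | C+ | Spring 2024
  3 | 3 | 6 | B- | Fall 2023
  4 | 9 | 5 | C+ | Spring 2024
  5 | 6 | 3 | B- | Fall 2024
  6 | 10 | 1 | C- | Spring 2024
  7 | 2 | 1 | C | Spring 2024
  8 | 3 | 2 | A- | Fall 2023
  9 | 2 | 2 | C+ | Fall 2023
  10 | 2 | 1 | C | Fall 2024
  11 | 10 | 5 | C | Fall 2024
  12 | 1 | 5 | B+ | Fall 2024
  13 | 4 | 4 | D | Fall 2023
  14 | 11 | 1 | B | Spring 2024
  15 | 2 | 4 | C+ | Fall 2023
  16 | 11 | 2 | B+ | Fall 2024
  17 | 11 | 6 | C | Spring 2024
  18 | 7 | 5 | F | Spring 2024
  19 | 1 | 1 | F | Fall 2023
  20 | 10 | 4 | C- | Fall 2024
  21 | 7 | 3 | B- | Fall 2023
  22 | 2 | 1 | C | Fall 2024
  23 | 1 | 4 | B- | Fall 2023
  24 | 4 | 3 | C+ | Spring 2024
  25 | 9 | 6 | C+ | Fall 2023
SELECT name, year FROM students WHERE year BETWEEN 1 AND 1

Execution result:
name | year
David Wilson | 1
Leo Johnson | 1
Henry Johnson | 1
David Jones | 1
Tina Garcia | 1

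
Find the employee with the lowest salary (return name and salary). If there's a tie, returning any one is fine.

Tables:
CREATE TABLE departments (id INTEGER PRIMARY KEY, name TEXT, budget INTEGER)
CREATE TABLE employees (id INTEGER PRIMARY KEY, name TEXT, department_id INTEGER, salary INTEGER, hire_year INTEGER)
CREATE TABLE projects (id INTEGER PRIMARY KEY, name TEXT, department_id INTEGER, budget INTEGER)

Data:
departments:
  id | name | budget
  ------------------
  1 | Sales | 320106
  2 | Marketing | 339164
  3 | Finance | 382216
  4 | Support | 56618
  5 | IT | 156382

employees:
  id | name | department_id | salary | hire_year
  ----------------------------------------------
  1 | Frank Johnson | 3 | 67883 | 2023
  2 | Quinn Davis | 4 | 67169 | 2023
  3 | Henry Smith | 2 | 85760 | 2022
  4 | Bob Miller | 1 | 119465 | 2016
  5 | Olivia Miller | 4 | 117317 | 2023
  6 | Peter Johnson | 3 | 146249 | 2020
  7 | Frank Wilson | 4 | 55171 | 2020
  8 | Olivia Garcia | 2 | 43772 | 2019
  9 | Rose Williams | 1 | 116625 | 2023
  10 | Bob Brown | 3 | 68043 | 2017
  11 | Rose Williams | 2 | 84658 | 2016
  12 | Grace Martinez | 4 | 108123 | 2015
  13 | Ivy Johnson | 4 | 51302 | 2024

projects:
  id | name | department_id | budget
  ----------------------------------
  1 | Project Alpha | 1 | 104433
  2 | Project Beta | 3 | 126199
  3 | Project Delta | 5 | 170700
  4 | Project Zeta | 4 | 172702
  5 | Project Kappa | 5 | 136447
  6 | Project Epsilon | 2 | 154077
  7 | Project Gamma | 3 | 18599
SELECT name, salary FROM employees ORDER BY salary ASC LIMIT 1

Execution result:
name | salary
Olivia Garcia | 43772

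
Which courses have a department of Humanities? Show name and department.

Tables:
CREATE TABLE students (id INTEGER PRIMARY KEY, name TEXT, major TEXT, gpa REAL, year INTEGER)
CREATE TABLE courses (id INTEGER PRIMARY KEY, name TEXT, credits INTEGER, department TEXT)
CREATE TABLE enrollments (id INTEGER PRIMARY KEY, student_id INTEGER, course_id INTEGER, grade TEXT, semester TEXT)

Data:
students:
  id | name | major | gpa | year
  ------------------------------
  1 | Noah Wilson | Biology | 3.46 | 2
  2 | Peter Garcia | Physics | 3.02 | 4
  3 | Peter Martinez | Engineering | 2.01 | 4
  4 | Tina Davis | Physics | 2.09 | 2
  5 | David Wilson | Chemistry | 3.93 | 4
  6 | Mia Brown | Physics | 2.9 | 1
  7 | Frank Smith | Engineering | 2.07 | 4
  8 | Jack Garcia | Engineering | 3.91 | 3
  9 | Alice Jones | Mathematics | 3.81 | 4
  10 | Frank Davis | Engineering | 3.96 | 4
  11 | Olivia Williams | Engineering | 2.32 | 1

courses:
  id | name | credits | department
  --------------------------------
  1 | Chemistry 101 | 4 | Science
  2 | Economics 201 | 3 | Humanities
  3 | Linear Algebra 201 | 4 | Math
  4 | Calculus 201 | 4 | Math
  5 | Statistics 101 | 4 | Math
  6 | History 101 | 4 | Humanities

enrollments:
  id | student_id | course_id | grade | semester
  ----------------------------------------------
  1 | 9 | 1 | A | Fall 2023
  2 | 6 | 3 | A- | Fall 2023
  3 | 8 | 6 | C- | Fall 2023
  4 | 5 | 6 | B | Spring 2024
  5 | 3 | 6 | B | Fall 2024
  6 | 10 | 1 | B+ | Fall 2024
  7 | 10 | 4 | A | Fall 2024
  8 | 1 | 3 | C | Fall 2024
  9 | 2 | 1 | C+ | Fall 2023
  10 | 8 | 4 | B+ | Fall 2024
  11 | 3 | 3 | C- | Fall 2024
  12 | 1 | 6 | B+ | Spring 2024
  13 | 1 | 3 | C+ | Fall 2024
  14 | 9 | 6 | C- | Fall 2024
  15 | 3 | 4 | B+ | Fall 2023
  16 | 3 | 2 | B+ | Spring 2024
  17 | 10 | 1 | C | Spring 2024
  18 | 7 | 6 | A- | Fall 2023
SELECT name, department FROM courses WHERE department = 'Humanities'

Execution result:
name | department
Economics 201 | Humanities
History 101 | Humanities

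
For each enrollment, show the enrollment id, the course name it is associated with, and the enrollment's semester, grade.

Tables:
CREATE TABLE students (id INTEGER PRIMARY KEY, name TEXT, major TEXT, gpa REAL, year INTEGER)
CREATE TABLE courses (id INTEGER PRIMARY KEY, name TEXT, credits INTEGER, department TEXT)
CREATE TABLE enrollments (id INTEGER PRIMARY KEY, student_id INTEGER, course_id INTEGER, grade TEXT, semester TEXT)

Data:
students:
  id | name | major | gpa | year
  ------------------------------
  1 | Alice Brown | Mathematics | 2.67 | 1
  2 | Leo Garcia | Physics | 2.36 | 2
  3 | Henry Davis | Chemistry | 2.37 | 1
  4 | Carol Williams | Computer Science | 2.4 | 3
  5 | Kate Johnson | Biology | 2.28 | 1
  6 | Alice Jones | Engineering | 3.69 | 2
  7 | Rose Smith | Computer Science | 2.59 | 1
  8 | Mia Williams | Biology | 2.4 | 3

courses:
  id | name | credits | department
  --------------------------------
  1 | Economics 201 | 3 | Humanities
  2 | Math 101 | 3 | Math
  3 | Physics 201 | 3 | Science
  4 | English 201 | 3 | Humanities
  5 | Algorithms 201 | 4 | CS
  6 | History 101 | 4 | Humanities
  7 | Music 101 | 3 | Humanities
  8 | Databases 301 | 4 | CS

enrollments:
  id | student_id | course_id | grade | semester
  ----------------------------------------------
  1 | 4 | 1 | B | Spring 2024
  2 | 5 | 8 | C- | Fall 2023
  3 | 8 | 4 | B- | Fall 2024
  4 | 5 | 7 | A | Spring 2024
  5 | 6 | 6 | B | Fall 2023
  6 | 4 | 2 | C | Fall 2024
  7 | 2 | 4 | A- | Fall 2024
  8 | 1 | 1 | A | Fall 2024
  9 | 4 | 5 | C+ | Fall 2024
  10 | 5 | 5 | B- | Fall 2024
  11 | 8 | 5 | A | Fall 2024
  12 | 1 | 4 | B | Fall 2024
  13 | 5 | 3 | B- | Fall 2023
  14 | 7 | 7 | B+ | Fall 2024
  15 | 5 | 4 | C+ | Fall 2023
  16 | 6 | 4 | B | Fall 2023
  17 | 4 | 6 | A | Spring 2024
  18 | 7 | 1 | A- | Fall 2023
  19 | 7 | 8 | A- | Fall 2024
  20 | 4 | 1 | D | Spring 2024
SELECT c.id, p.name AS course, c.semester, c.grade FROM enrollments c JOIN courses p ON c.course_id = p.id

Execution result:
id | course | semester | grade
1 | Economics 201 | Spring 2024 | B
2 | Databases 301 | Fall 2023 | C-
3 | English 201 | Fall 2024 | B-
4 | Music 101 | Spring 2024 | A
5 | History 101 | Fall 2023 | B
6 | Math 101 | Fall 2024 | C
7 | English 201 | Fall 2024 | A-
8 | Economics 201 | Fall 2024 | A
9 | Algorithms 201 | Fall 2024 | C+
10 | Algorithms 201 | Fall 2024 | B-
11 | Algorithms 201 | Fall 2024 | A
12 | English 201 | Fall 2024 | B
13 | Physics 201 | Fall 2023 | B-
14 | Music 101 | Fall 2024 | B+
15 | English 201 | Fall 2023 | C+
16 | English 201 | Fall 2023 | B
17 | History 101 | Spring 2024 | A
18 | Economics 201 | Fall 2023 | A-
19 | Databases 301 | Fall 2024 | A-
20 | Economics 201 | Spring 2024 | D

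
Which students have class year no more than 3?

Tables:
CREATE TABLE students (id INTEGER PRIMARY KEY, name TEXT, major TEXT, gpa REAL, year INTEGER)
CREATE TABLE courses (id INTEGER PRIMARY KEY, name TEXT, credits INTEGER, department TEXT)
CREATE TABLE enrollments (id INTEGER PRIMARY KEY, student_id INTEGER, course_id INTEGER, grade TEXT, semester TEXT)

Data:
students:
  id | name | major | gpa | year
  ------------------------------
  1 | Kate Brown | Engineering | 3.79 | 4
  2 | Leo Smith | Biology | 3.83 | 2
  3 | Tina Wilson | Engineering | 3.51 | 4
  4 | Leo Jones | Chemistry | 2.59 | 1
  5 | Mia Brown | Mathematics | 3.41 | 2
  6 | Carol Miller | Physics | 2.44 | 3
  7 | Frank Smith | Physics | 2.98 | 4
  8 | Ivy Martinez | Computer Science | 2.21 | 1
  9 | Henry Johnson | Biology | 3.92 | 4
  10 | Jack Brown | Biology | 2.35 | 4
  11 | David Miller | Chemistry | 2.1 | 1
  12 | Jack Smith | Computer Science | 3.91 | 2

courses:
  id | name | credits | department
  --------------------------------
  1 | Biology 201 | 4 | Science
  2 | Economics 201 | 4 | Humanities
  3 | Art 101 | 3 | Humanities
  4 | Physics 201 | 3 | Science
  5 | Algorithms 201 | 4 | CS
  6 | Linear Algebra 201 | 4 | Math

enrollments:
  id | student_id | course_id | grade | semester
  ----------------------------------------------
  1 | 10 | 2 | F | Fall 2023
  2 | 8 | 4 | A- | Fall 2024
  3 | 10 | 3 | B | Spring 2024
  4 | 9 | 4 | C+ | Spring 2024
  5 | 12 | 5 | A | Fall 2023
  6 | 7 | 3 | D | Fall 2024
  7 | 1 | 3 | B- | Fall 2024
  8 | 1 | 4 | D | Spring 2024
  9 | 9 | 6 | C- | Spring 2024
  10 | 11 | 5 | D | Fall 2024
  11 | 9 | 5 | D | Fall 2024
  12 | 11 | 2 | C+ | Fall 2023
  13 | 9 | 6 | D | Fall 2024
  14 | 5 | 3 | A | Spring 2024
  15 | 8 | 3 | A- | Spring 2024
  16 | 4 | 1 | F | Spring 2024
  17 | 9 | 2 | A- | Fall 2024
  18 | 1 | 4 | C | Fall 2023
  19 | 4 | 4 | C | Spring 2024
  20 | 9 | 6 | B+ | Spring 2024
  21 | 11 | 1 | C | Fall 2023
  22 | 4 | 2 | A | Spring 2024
SELECT name, year FROM students WHERE year <= 3

Execution result:
name | year
Leo Smith | 2
Leo Jones | 1
Mia Brown | 2
Carol Miller | 3
Ivy Martinez | 1
David Miller | 1
Jack Smith | 2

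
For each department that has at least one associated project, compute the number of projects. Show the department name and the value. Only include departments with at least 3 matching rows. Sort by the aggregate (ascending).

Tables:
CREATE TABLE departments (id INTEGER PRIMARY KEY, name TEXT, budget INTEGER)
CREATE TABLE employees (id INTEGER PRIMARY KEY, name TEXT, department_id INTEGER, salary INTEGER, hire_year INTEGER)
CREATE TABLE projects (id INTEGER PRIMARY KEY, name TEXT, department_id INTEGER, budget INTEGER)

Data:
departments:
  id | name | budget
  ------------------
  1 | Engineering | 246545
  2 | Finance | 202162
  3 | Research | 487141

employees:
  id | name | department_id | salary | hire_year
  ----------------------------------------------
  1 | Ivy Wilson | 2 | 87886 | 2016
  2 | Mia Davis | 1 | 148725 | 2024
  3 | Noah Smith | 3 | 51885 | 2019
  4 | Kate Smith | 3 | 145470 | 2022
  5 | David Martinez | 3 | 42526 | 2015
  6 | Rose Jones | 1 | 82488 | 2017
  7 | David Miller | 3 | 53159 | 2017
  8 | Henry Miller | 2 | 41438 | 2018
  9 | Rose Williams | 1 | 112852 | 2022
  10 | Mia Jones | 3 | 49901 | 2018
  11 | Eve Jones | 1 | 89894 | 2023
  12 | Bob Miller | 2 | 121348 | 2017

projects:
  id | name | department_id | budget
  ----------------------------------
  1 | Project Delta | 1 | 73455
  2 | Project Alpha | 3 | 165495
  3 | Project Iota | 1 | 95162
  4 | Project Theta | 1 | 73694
SELECT p.name, COUNT(*) AS n FROM projects c JOIN departments p ON c.department_id = p.id GROUP BY p.id, p.name HAVING COUNT(*) >= 3 ORDER BY n ASC

Execution result:
name | n
Engineering | 3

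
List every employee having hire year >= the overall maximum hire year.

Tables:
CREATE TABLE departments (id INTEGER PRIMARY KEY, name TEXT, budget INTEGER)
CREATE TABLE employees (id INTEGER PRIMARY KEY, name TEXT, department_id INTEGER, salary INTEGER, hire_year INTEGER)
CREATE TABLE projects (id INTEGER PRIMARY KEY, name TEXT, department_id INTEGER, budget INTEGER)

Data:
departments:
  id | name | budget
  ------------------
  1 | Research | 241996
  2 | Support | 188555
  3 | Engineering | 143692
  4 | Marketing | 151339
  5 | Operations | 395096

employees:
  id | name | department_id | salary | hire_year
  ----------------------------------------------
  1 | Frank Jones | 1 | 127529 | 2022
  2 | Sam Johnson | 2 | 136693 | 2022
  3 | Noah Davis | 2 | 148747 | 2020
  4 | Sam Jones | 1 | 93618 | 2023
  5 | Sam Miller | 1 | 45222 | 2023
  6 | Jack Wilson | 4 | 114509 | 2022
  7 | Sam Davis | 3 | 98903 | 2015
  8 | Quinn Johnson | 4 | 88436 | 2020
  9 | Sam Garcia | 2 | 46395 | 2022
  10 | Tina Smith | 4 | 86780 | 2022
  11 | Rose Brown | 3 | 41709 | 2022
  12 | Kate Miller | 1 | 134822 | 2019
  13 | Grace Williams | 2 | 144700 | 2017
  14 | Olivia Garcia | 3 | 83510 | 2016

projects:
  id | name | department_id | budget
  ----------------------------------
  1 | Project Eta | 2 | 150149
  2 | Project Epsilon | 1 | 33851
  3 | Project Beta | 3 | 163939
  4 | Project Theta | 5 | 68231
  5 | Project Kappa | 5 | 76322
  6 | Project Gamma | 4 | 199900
SELECT name, hire_year FROM employees WHERE hire_year >= (SELECT MAX(hire_year) FROM employees)

Execution result:
name | hire_year
Sam Jones | 2023
Sam Miller | 2023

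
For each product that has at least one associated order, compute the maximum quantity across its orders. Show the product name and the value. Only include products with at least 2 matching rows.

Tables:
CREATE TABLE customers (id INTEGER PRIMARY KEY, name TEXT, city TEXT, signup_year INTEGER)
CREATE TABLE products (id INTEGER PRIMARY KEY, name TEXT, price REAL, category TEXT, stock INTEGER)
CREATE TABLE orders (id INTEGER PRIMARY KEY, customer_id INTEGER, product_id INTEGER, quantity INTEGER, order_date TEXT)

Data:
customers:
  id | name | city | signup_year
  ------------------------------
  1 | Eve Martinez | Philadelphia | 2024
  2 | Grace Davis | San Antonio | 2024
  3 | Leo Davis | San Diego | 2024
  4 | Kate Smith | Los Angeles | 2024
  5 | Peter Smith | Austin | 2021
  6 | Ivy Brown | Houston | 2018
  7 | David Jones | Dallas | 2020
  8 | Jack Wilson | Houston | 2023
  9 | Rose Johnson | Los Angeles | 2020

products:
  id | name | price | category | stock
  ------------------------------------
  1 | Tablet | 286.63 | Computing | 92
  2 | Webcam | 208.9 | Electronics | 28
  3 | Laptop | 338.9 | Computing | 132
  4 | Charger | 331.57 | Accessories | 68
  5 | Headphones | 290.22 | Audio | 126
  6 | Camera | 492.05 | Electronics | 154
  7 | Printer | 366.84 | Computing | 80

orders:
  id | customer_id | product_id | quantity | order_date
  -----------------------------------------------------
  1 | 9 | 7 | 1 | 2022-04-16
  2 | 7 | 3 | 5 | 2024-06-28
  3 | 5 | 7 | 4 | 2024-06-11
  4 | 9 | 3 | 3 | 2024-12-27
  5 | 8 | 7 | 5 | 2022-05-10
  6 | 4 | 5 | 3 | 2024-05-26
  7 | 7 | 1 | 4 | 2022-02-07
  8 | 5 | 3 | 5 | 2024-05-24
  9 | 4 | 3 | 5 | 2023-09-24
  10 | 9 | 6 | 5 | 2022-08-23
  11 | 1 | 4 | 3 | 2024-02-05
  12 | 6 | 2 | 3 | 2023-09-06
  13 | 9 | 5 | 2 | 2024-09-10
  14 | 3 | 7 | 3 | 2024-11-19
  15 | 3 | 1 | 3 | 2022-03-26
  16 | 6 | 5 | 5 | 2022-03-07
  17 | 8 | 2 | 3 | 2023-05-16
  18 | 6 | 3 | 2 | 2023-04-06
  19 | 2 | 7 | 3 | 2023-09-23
SELECT p.name, MAX(c.quantity) AS max_quantity FROM orders c JOIN products p ON c.product_id = p.id GROUP BY p.id, p.name HAVING COUNT(*) >= 2

Execution result:
name | max_quantity
Tablet | 4
Webcam | 3
Laptop | 5
Headphones | 5
Printer | 5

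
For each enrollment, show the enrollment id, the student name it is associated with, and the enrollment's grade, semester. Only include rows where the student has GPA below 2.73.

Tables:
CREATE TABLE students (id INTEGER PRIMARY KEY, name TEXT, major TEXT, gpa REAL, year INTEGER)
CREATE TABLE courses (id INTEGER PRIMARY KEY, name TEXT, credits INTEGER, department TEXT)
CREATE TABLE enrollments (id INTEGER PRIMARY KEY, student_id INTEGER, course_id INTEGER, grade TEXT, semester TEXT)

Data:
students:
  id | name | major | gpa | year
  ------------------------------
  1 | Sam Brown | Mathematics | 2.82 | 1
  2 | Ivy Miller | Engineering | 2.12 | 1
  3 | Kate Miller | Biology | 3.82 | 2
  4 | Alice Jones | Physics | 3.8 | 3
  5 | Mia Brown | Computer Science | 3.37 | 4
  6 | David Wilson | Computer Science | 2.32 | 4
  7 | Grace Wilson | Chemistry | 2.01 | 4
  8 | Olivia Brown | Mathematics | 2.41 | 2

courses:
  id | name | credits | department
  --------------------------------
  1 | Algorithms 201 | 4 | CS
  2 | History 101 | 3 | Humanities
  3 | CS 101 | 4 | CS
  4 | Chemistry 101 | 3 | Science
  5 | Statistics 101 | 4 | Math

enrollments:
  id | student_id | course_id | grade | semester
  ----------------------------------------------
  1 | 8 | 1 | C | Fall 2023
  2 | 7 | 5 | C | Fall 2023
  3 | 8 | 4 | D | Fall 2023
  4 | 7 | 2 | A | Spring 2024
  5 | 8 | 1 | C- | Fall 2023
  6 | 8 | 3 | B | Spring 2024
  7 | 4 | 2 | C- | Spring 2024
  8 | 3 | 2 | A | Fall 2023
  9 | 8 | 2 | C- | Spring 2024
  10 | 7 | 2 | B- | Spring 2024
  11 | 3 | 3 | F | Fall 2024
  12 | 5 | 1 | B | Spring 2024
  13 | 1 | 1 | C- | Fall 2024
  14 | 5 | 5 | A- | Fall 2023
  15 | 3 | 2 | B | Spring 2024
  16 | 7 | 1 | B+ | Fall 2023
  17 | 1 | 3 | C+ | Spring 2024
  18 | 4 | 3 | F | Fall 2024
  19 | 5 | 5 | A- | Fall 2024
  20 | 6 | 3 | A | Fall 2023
SELECT c.id, p.name AS student, c.grade, c.semester FROM enrollments c JOIN students p ON c.student_id = p.id WHERE p.gpa < 2.73

Execution result:
id | student | grade | semester
1 | Olivia Brown | C | Fall 2023
2 | Grace Wilson | C | Fall 2023
3 | Olivia Brown | D | Fall 2023
4 | Grace Wilson | A | Spring 2024
5 | Olivia Brown | C- | Fall 2023
6 | Olivia Brown | B | Spring 2024
9 | Olivia Brown | C- | Spring 2024
10 | Grace Wilson | B- | Spring 2024
16 | Grace Wilson | B+ | Fall 2023
20 | David Wilson | A | Fall 2023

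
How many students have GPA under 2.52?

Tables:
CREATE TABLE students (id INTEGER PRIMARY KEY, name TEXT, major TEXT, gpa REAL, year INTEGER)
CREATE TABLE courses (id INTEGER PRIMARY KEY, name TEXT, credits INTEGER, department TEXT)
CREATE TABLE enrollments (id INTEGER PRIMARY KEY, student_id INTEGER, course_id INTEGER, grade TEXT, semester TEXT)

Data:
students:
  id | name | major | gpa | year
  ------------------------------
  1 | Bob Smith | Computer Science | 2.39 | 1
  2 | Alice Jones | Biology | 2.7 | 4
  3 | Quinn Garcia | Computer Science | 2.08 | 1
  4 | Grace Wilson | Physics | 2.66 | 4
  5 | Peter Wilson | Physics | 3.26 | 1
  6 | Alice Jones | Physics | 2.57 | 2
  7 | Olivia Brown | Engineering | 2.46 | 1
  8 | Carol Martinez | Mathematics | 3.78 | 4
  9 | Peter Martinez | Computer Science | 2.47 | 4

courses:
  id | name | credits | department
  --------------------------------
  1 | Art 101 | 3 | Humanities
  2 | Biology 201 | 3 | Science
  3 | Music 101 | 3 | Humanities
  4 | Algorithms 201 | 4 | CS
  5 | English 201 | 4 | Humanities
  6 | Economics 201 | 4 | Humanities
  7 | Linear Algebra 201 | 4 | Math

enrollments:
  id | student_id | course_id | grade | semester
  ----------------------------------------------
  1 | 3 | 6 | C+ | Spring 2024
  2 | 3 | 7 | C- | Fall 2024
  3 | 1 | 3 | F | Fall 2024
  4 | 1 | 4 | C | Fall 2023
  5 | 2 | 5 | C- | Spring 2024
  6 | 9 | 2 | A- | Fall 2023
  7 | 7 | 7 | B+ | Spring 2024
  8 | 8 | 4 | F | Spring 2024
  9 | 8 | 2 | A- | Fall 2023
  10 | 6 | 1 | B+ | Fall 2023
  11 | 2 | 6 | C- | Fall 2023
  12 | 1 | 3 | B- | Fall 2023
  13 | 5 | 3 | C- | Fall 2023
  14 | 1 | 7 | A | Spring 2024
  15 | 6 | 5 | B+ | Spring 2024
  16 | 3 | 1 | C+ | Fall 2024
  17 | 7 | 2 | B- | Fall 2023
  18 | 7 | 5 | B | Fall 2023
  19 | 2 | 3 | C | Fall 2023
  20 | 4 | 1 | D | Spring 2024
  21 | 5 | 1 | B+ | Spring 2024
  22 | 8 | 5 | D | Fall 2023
SELECT COUNT(*) FROM students WHERE gpa < 2.52

Execution result:
4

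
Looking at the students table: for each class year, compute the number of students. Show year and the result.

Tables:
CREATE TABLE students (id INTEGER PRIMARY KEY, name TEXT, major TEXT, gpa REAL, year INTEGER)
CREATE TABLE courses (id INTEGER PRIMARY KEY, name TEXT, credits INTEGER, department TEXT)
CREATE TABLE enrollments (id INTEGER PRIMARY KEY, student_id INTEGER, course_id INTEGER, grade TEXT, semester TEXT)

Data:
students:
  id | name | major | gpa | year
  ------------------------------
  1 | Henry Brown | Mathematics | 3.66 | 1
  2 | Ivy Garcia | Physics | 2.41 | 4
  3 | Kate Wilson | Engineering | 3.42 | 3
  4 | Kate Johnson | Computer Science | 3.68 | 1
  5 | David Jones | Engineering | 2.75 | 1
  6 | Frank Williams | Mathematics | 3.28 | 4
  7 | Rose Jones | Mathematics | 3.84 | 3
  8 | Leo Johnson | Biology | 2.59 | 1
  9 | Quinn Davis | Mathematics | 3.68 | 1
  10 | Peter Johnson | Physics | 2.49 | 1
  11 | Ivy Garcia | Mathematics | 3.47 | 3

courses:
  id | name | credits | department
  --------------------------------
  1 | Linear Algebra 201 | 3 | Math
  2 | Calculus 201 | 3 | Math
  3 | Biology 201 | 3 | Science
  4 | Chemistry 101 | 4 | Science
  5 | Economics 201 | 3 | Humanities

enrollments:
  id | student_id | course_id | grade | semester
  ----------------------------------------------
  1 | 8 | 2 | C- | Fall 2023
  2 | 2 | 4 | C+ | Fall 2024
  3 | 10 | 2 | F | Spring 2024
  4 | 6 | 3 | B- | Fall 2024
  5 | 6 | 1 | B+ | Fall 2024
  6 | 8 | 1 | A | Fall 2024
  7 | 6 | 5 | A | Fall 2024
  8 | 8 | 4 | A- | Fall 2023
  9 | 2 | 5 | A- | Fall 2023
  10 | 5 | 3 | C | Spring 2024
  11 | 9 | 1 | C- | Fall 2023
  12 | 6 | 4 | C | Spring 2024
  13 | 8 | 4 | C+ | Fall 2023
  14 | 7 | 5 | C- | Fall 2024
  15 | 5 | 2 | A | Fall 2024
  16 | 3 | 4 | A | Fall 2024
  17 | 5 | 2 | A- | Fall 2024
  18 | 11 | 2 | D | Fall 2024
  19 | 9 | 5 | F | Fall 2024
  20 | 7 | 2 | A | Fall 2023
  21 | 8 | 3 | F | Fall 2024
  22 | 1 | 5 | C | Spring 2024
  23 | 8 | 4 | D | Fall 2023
SELECT year, COUNT(*) AS n FROM students GROUP BY year

Execution result:
year | n
1 | 6
3 | 3
4 | 2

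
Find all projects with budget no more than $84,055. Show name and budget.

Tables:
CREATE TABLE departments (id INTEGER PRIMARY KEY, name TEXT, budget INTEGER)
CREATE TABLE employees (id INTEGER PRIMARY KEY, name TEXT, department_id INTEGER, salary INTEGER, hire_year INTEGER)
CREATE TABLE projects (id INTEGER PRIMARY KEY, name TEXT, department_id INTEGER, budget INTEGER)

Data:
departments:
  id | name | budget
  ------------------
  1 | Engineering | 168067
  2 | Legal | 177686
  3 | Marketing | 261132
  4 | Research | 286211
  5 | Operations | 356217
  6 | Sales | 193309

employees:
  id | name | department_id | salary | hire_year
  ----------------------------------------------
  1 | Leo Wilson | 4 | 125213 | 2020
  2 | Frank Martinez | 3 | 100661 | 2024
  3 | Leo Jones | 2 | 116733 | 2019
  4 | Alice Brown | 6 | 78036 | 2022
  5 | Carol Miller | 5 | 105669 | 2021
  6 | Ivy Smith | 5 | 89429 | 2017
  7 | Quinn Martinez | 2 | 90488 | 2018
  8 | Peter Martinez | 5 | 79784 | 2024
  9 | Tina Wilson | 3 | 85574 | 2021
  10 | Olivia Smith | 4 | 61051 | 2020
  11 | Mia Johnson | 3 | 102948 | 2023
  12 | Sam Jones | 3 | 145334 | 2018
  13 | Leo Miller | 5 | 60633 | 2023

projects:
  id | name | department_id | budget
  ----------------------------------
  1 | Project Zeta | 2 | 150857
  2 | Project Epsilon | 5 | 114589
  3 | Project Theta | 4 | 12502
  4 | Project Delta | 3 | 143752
SELECT name, budget FROM projects WHERE budget <= 84055

Execution result:
name | budget
Project Theta | 12502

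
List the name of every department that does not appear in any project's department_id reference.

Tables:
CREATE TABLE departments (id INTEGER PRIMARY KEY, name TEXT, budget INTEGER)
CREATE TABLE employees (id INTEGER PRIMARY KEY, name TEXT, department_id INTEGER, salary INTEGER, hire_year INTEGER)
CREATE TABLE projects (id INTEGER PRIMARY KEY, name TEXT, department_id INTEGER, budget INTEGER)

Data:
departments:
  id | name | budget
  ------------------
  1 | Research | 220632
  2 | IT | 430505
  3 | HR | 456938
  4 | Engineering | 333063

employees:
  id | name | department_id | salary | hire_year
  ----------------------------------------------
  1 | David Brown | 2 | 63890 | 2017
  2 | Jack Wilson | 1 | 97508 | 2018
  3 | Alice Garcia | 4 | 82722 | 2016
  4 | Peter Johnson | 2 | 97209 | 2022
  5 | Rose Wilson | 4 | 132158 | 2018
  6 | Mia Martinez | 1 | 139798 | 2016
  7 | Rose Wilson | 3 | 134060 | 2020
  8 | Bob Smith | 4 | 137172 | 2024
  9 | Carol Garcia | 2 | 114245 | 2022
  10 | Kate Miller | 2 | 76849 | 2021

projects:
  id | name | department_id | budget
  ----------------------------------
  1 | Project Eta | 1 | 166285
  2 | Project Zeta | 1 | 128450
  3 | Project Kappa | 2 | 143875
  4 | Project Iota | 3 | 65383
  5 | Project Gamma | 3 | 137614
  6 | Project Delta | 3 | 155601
SELECT p.name FROM departments p LEFT JOIN projects c ON c.department_id = p.id WHERE c.id IS NULL

Execution result:
Engineering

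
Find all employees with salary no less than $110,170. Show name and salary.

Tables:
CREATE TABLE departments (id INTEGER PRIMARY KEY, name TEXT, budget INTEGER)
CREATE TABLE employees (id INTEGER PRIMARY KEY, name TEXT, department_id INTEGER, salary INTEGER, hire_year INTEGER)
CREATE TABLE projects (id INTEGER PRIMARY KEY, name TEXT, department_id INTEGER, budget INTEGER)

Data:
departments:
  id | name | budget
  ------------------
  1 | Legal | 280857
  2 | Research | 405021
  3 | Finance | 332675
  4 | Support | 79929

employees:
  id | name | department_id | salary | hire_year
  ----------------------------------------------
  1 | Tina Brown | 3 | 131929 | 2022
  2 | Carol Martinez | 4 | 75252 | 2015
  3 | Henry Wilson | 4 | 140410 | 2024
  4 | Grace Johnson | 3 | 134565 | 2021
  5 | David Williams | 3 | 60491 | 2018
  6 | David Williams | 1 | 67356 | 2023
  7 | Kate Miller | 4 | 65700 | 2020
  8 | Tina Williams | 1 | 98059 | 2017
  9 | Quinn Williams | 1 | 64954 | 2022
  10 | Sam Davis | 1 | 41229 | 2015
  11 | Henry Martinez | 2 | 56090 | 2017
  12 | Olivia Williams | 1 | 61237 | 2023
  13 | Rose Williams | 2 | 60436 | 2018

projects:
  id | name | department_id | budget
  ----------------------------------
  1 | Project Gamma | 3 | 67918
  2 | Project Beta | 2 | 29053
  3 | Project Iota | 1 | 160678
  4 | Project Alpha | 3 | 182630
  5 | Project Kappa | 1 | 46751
SELECT name, salary FROM employees WHERE salary >= 110170

Execution result:
name | salary
Tina Brown | 131929
Henry Wilson | 140410
Grace Johnson | 134565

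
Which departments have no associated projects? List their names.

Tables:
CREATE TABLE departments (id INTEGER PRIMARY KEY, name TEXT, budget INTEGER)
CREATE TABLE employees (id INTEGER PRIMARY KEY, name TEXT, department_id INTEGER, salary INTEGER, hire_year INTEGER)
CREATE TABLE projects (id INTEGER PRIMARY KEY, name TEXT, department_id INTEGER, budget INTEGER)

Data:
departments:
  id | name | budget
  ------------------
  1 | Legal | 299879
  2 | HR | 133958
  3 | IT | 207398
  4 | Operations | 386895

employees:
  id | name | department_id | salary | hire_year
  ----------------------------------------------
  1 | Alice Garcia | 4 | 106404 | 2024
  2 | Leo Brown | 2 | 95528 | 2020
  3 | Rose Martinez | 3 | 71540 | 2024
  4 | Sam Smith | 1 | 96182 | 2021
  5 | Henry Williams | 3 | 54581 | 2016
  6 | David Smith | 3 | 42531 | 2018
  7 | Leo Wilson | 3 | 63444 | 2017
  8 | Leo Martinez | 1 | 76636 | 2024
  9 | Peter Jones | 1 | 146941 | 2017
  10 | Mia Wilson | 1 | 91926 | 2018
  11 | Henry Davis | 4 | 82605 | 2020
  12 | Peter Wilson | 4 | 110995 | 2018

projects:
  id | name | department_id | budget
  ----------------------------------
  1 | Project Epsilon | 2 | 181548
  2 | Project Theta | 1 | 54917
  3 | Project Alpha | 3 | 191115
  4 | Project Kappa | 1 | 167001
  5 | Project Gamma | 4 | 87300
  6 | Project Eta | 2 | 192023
SELECT p.name FROM departments p LEFT JOIN projects c ON c.department_id = p.id WHERE c.id IS NULL

Execution result:
(no rows)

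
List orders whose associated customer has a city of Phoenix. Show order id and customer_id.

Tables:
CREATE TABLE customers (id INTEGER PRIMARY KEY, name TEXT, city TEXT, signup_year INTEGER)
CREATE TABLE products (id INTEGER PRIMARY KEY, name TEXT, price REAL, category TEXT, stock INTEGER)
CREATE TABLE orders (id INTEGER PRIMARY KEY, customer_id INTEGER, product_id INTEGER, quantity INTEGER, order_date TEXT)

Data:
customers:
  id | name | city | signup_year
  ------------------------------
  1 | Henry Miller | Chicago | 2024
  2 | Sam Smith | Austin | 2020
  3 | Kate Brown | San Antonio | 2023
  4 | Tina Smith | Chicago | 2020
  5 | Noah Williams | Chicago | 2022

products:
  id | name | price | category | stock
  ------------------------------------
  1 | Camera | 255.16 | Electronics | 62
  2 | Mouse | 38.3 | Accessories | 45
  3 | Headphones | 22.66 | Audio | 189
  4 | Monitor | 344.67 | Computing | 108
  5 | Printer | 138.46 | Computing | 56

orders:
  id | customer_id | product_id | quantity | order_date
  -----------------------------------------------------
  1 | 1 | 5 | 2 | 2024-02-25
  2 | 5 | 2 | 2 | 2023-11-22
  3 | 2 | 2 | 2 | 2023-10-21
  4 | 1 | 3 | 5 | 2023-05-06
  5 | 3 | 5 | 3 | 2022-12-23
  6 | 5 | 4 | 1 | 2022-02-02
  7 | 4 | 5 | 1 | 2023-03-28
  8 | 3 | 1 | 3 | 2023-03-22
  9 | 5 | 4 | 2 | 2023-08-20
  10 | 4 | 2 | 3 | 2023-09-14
SELECT id, customer_id FROM orders WHERE customer_id IN (SELECT id FROM customers WHERE city = 'Phoenix')

Execution result:
(no rows)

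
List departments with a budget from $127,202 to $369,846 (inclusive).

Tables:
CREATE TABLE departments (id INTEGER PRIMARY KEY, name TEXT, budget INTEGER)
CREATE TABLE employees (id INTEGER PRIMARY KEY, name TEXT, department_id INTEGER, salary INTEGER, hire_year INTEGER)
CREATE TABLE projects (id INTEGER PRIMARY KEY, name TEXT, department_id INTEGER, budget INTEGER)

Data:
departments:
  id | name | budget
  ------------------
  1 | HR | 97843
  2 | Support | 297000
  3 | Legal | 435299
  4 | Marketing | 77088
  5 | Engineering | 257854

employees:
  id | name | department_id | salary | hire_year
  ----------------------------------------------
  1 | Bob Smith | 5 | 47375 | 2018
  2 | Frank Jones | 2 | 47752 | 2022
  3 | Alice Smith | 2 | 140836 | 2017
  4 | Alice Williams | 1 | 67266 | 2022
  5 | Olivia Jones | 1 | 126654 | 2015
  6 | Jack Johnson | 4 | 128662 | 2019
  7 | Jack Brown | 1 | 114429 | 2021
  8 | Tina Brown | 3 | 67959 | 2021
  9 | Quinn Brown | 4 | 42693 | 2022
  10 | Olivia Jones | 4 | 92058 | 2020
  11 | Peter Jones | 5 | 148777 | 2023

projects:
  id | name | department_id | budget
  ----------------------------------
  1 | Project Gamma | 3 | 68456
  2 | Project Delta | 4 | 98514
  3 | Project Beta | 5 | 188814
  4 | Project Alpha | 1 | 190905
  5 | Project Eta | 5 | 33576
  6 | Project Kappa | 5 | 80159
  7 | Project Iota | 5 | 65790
SELECT name, budget FROM departments WHERE budget BETWEEN 127202 AND 369846

Execution result:
name | budget
Support | 297000
Engineering | 257854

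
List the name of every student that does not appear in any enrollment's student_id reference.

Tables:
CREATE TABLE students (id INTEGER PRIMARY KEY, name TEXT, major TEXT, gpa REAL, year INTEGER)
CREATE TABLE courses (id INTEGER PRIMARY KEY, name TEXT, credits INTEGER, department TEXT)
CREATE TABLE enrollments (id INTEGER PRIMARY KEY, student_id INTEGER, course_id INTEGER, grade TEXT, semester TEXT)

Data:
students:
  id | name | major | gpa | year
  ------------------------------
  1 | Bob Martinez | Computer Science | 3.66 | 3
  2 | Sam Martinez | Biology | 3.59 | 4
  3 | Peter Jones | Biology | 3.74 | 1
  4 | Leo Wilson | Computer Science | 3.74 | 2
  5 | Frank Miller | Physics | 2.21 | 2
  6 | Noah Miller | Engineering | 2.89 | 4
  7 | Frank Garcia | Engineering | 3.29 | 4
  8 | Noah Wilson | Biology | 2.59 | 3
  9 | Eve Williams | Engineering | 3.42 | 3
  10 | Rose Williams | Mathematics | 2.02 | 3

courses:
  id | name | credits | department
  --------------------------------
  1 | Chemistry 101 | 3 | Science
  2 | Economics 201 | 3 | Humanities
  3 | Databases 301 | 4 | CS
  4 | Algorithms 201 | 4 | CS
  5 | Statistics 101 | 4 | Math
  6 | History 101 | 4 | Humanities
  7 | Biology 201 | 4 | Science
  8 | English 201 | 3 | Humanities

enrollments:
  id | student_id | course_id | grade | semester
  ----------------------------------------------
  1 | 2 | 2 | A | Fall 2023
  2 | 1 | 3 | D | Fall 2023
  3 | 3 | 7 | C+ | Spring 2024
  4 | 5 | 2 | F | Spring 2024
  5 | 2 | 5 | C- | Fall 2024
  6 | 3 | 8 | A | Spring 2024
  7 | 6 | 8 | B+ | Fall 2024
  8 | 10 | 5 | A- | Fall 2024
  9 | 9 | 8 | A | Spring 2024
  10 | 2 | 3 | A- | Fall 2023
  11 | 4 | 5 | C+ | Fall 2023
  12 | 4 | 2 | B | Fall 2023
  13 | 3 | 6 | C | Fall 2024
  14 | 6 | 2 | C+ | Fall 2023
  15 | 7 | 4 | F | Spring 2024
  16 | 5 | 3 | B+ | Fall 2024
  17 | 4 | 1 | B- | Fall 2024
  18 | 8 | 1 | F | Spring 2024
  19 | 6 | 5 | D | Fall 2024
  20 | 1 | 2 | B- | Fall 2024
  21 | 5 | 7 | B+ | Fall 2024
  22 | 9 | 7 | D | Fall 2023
SELECT p.name FROM students p LEFT JOIN enrollments c ON c.student_id = p.id WHERE c.id IS NULL

Execution result:
(no rows)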